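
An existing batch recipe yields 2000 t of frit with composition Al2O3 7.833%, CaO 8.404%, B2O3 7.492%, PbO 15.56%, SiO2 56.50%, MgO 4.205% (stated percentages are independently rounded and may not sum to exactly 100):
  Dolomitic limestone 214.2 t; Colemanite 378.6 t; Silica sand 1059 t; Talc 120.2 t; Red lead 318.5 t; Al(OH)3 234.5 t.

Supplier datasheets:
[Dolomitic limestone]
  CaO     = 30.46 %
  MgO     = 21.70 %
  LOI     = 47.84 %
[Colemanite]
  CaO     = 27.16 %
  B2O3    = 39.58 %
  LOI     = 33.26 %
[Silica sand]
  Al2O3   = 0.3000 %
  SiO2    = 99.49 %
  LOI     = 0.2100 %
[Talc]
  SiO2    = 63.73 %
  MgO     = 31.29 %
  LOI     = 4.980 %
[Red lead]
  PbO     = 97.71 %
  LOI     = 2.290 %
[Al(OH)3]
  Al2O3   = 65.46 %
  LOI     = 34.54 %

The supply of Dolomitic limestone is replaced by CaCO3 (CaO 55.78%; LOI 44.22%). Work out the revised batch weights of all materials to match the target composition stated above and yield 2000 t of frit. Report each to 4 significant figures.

Working values are shown, with 4-significant-figure rounding, within the worked lines; the working math holds exact precision at each step. Exactly one rounding is applied to each reported value — derived quantities, including glass mass, the yield, totals, six oxide percentages, LOI, are re-derived using the weight values for 2000 t of glass in exact precision as set out in question or answer.
Target oxide masses per 2000 t frit:
  Al2O3: 7.833% × 2000 = 156.7 t
  CaO: 8.404% × 2000 = 168.1 t
  B2O3: 7.492% × 2000 = 149.8 t
  PbO: 15.56% × 2000 = 311.2 t
  SiO2: 56.50% × 2000 = 1130 t
  MgO: 4.205% × 2000 = 84.10 t
Verifying the oxide balance with the batch weights as given, relative to the basis at hand (target by target, the sums agree up to rounding of the answer):
  Al2O3: 963.6·0.003000 + 234.9·0.6546 = 156.7 t (target 156.7 t)
  CaO: 117.0·0.5578 + 378.6·0.2716 = 168.1 t (target 168.1 t)
  B2O3: 378.6·0.3958 = 149.8 t (target 149.8 t)
  PbO: 318.5·0.9771 = 311.2 t (target 311.2 t)
  SiO2: 963.6·0.9949 + 268.8·0.6373 = 1130 t (target 1130 t)
  MgO: 268.8·0.3129 = 84.11 t (target 84.10 t)
Mass balance on the glass: Σ batch − LOI loss = 2000 t (the Σ of target masses is 2000 t; stated basis 2000 t — rounding explains the deltas).
Batch total: Σ batch = 2281 t; ignition loss, Σ(batch × LOI) = 281.5 t; as yield: glass ÷ batch → 87.66%.

Revised batch per 2000 t frit:
  CaCO3: 117.0 t
  Colemanite: 378.6 t
  Silica sand: 963.6 t
  Talc: 268.8 t
  Red lead: 318.5 t
  Al(OH)3: 234.9 t
Total batch = 2281 t; LOI loss = 281.5 t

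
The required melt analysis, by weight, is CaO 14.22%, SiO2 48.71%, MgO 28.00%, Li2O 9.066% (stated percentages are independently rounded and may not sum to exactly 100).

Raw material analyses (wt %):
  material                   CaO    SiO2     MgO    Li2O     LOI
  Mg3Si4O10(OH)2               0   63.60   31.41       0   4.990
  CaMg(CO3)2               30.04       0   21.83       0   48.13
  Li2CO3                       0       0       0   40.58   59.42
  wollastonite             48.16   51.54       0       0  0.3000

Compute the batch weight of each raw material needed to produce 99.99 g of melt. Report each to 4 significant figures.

All internal work runs at full precision in every operation; working values are displayed rounded to 4 significant digits when written out. Each reported figure is rounded only once — derived quantities, which include yield, the four compositions, totals, glass mass, LOI, are rebuilt at full precision, as quoted within the problem or the answer, from the weighed amounts for 99.99 g of glass.
Oxide mass targets, per 99.99 g melt:
  CaO: 14.22% × 99.99 = 14.22 g
  SiO2: 48.71% × 99.99 = 48.71 g
  MgO: 28.00% × 99.99 = 28.00 g
  Li2O: 9.066% × 99.99 = 9.065 g
Sums-versus-targets review from the weights as reported, on the stated basis (delivered sums recover each target up to rounding of the answer):
  CaO: 30.39·0.3004 + 10.57·0.4816 = 14.22 g (target 14.22 g)
  SiO2: 68.02·0.6360 + 10.57·0.5154 = 48.71 g (target 48.71 g)
  MgO: 68.02·0.3141 + 30.39·0.2183 = 28.00 g (target 28.00 g)
  Li2O: 22.34·0.4058 = 9.066 g (target 9.065 g)
Glass-mass sanity pass: Σ batch − LOI loss = 99.99 g (oxide target masses add up to 99.99 g; the stated basis being 99.99 g — differing by rounding only).
Batch grand total — Σ batch = 131.3 g; LOI removed, Σ of batch·LOI: 31.33 g; glass ÷ batch gives a yield of 76.14%.

Batch per 99.99 g melt:
  Mg3Si4O10(OH)2: 68.02 g
  CaMg(CO3)2: 30.39 g
  Li2CO3: 22.34 g
  wollastonite: 10.57 g
Total batch = 131.3 g; LOI loss = 31.33 g; yield = 76.14%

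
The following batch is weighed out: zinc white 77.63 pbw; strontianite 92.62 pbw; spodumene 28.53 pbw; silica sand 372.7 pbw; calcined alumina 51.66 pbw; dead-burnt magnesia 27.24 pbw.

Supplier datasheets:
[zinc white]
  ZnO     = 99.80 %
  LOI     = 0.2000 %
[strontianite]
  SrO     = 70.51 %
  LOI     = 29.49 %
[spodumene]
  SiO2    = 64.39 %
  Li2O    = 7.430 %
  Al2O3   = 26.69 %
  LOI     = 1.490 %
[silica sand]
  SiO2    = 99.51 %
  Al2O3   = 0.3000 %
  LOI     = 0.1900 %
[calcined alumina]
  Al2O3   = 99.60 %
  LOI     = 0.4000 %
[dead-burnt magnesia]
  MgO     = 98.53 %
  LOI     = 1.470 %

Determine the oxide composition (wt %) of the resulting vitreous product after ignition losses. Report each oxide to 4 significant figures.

Glass mass = 621.2 pbw (batch 650.4 − LOI 29.21).
Composition: ZnO 12.47%, SrO 10.51%, SiO2 62.66%, MgO 4.321%, Li2O 0.3413%, Al2O3 9.689%

In-progress results appear rounded to 4 significant digits. Full precision is held through the solve — each reported result receives exactly one rounding; all derived quantities (the six compositions, LOI, net glass mass, the yield, totals) are recomputed at full precision from the batch weights at 621.2 pbw of glass, exactly as printed in the problem or answer text.
Oxide masses out of the charge:
  ZnO: 77.63·0.9980 = 77.47 pbw
  SrO: 92.62·0.7051 = 65.31 pbw
  SiO2: 28.53·0.6439 + 372.7·0.9951 = 389.2 pbw
  MgO: 27.24·0.9853 = 26.84 pbw
  Li2O: 28.53·0.07430 = 2.120 pbw
  Al2O3: 28.53·0.2669 + 372.7·0.003000 + 51.66·0.9960 = 60.19 pbw
LOI: 77.63·0.002000 + 92.62·0.2949 + 28.53·0.01490 + 372.7·0.001900 + 51.66·0.004000 + 27.24·0.01470 = 29.21 pbw
batch − LOI leaves glass = 650.4 − 29.21 = 621.2 pbw (equal to the oxide-mass sum)
wt % = 100 × oxide mass / glass mass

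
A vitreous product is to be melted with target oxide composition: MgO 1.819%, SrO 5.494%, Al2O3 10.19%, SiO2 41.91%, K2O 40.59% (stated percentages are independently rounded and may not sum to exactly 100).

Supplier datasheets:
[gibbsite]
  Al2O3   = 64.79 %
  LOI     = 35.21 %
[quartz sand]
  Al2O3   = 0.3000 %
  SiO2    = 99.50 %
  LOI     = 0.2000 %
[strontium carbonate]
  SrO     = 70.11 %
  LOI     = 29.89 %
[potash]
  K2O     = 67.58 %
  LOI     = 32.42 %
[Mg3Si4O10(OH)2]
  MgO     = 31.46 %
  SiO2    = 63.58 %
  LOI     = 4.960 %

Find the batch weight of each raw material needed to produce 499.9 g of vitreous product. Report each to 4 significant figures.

Working values are shown (rounded to four significant figures) in the printout — the working math maintains full float precision all the way through; each reported value is rounded a single time — all derived quantities are computed at full float precision (the totals, LOI, glass mass, the yield, five oxide percentages) starting from the weights at 499.9 g of glass precisely as stated by problem or answer.
Target masses of each oxide per 499.9 g vitreous product:
  MgO: 1.819% × 499.9 = 9.093 g
  SrO: 5.494% × 499.9 = 27.46 g
  Al2O3: 10.19% × 499.9 = 50.94 g
  SiO2: 41.91% × 499.9 = 209.5 g
  K2O: 40.59% × 499.9 = 202.9 g
Per-oxide balance check with the batch weights as given, on the stated basis (each sum matches its target mass up to rounding of the answer):
  MgO: 28.90·0.3146 = 9.092 g (target 9.093 g)
  SrO: 39.17·0.7011 = 27.46 g (target 27.46 g)
  Al2O3: 77.73·0.6479 + 192.1·0.003000 = 50.94 g (target 50.94 g)
  SiO2: 192.1·0.9950 + 28.90·0.6358 = 209.5 g (target 209.5 g)
  K2O: 300.3·0.6758 = 202.9 g (target 202.9 g)
Glass-mass sanity pass: total batch − LOI = 499.9 g (per-oxide target masses sum to 499.9 g; the stated basis being 499.9 g — any gap is answer rounding).
Summing the batch: Σ batch = 638.2 g; LOI loss = Σ batch·LOI = 138.3 g; yield, glass over the total, = 78.34%.

Batch per 499.9 g vitreous product:
  gibbsite: 77.73 g
  quartz sand: 192.1 g
  strontium carbonate: 39.17 g
  potash: 300.3 g
  Mg3Si4O10(OH)2: 28.90 g
Total batch = 638.2 g; LOI loss = 138.3 g; yield = 78.34%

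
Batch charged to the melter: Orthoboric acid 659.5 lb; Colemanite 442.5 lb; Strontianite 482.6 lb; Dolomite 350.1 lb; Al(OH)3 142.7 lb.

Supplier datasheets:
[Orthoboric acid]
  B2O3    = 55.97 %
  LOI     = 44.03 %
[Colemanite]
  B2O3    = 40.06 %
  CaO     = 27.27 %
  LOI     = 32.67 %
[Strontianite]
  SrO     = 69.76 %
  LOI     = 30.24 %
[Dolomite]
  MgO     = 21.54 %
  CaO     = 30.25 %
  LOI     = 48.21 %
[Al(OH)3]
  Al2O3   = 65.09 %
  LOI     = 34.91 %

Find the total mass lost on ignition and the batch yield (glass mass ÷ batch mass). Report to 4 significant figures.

All arithmetic runs at exact precision at each step; working values are printed, rounded to 4 significant digits, alongside each step. Every reported figure is rounded only once; derived quantities are recomputed in full precision (totals, glass mass, five oxide percentages, yield, LOI) from the batch weights at 1278 lb of glass exactly as shown in question or answer.
Loss on ignition, line by line:
  Orthoboric acid: 659.5 × 0.4403 = 290.4 lb
  Colemanite: 442.5 × 0.3267 = 144.6 lb
  Strontianite: 482.6 × 0.3024 = 145.9 lb
  Dolomite: 350.1 × 0.4821 = 168.8 lb
  Al(OH)3: 142.7 × 0.3491 = 49.82 lb
Total LOI = 799.5 lb
Glass = batch − LOI = 2077 − 799.5 = 1278 lb

LOI loss = 799.5 lb; glass = 1278 lb; yield = 61.52%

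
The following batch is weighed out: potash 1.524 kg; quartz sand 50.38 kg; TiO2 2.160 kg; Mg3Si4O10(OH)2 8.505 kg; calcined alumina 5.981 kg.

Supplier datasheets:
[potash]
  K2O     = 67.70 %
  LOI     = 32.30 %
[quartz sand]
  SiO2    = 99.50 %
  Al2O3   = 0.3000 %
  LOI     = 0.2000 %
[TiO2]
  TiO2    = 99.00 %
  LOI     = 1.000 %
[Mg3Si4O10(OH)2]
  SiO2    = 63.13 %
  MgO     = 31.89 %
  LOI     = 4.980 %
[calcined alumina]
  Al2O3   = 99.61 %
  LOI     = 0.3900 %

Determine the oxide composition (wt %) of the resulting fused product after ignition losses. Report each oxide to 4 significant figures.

All arithmetic holds full precision at every stage; rounding to 4 significant digits applies to every working value as shown — each reported value is rounded once only; derived quantities, including yield, glass mass, the five compositions, the totals, ignition loss, are rebuilt starting from the weights on 67.49 kg of glass in full float precision, as they appear in the problem or answer text.
Mass of each oxide from the mix:
  SiO2: 50.38·0.9950 + 8.505·0.6313 = 55.50 kg
  TiO2: 2.160·0.9900 = 2.138 kg
  MgO: 8.505·0.3189 = 2.712 kg
  K2O: 1.524·0.6770 = 1.032 kg
  Al2O3: 50.38·0.003000 + 5.981·0.9961 = 6.109 kg
LOI: 1.524·0.3230 + 50.38·0.002000 + 2.160·0.01000 + 8.505·0.04980 + 5.981·0.003900 = 1.061 kg
Glass = total batch minus LOI = 68.55 − 1.061 = 67.49 kg (= Σ oxide masses)
each oxide over glass, ×100, is wt %

Glass mass = 67.49 kg (batch 68.55 − LOI 1.061).
Composition: SiO2 82.23%, TiO2 3.169%, MgO 4.019%, K2O 1.529%, Al2O3 9.052%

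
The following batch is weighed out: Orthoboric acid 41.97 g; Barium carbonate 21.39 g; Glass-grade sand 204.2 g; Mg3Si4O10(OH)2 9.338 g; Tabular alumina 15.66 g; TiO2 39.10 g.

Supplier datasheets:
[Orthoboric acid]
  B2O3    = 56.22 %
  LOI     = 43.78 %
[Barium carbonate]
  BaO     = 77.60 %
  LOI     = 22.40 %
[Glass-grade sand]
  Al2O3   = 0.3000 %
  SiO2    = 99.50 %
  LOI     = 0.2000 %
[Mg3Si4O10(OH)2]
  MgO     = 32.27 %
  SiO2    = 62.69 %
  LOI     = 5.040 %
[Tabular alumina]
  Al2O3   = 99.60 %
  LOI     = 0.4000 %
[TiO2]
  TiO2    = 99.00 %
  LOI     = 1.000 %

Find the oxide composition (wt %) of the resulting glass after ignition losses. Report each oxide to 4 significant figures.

Glass mass = 307.2 g (batch 331.7 − LOI 24.50).
Composition: Al2O3 5.277%, BaO 5.404%, B2O3 7.682%, TiO2 12.60%, MgO 0.9810%, SiO2 68.05%

Mid-chain values appear, with 4-significant-digit rounding, across the worked steps; each numeric step keeps full precision in all steps — each reported number is rounded exactly once — all derived quantities are recomputed at exact precision (the six compositions, totals, LOI, yield, net glass mass) from the weighed amounts on 307.2 g of glass, exactly as printed in either problem or answer.
Oxide-by-oxide delivered mass:
  Al2O3: 204.2·0.003000 + 15.66·0.9960 = 16.21 g
  BaO: 21.39·0.7760 = 16.60 g
  B2O3: 41.97·0.5622 = 23.60 g
  TiO2: 39.10·0.9900 = 38.71 g
  MgO: 9.338·0.3227 = 3.013 g
  SiO2: 204.2·0.9950 + 9.338·0.6269 = 209.0 g
LOI: 41.97·0.4378 + 21.39·0.2240 + 204.2·0.002000 + 9.338·0.05040 + 15.66·0.004000 + 39.10·0.01000 = 24.50 g
The glass mass, total less LOI, = 331.7 − 24.50 = 307.2 g (equal to the oxide-mass sum)
wt %: oxide over glass, times 100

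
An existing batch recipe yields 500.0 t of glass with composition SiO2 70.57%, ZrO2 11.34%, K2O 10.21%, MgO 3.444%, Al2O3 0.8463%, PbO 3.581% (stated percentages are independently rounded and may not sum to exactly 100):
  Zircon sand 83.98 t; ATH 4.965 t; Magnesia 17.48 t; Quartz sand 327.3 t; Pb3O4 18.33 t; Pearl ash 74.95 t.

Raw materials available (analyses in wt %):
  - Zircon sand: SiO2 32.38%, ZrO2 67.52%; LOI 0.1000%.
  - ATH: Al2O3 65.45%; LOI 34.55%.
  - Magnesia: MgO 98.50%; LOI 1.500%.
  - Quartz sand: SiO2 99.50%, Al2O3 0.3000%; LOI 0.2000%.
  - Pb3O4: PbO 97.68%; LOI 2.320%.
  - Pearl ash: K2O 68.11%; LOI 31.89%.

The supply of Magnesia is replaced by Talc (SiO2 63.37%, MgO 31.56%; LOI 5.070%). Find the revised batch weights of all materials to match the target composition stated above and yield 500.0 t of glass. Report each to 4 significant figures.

Revised batch per 500.0 t glass:
  Zircon sand: 83.98 t
  ATH: 5.124 t
  Talc: 54.56 t
  Quartz sand: 292.5 t
  Pb3O4: 18.33 t
  Pearl ash: 74.95 t
Total batch = 529.4 t; LOI loss = 29.53 t

Mid-chain values appear rounded off to 4 significant figures within the worked lines — all internal work maintains full float precision from first step to last — a single rounding finalizes each reported number; all derived quantities, which include glass mass, the six compositions, totals, ignition loss, the yield, are carried at full float precision, exactly as printed in the question or the answer, using the weight values at 500.0 t of glass.
The oxide mass targets at 500.0 t glass:
  SiO2: 70.57% × 500.0 = 352.8 t
  ZrO2: 11.34% × 500.0 = 56.70 t
  K2O: 10.21% × 500.0 = 51.05 t
  MgO: 3.444% × 500.0 = 17.22 t
  Al2O3: 0.8463% × 500.0 = 4.232 t
  PbO: 3.581% × 500.0 = 17.90 t
Oxide-by-oxide audit given the weights on record, at the basis given (each sum matches its target mass net of answer rounding effects):
  SiO2: 83.98·0.3238 + 54.56·0.6337 + 292.5·0.9950 = 352.8 t (target 352.8 t)
  ZrO2: 83.98·0.6752 = 56.70 t (target 56.70 t)
  K2O: 74.95·0.6811 = 51.05 t (target 51.05 t)
  MgO: 54.56·0.3156 = 17.22 t (target 17.22 t)
  Al2O3: 5.124·0.6545 + 292.5·0.003000 = 4.231 t (target 4.232 t)
  PbO: 18.33·0.9768 = 17.90 t (target 17.90 t)
The glass-mass cross-check: whole batch net of LOI = 499.9 t (oxide target masses add up to 500.0 t; versus the stated basis of 500.0 t — gaps are rounding artifacts).
Adding the batch up: Σ batch = 529.4 t; the LOI term Σ batch·LOI equals 29.53 t; yield = glass ÷ total batch = 94.42%.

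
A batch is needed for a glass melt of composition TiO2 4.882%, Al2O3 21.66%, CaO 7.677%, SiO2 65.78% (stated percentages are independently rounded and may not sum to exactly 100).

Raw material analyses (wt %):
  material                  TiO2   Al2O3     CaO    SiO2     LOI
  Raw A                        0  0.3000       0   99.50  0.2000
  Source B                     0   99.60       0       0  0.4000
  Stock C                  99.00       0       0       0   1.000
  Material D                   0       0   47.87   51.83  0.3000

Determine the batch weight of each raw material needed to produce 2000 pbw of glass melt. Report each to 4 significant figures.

Values along the way appear, rounded to four significant digits, in the working — the whole derivation maintains exact precision from first step to last. Every reported figure is rounded only once — derived quantities are rebuilt at full precision (totals, yield, glass mass, four oxide percentages, ignition loss) starting from the weights at 2000 pbw of glass as given in either problem or answer.
Target masses of each oxide per 2000 pbw glass melt:
  TiO2: 4.882% × 2000 = 97.64 pbw
  Al2O3: 21.66% × 2000 = 433.2 pbw
  CaO: 7.677% × 2000 = 153.5 pbw
  SiO2: 65.78% × 2000 = 1316 pbw
Verifying the oxide balance per the reported batch figures, for the quoted basis mass (summed amounts equal target values inside rounding margins):
  TiO2: 98.63·0.9900 = 97.64 pbw (target 97.64 pbw)
  Al2O3: 1155·0.003000 + 431.5·0.9960 = 433.2 pbw (target 433.2 pbw)
  CaO: 320.7·0.4787 = 153.5 pbw (target 153.5 pbw)
  SiO2: 1155·0.9950 + 320.7·0.5183 = 1315 pbw (target 1316 pbw)
Glass-mass sanity pass: the batch minus its LOI: 2000 pbw (summing oxide targets gives 2000 pbw; basis as stated: 2000 pbw — deltas are rounding alone).
Adding the batch up: Σ batch = 2006 pbw; the LOI term Σ batch·LOI equals 5.984 pbw; the yield ratio, glass ÷ batch: 99.70%.

Batch per 2000 pbw glass melt:
  Raw A: 1155 pbw
  Source B: 431.5 pbw
  Stock C: 98.63 pbw
  Material D: 320.7 pbw
Total batch = 2006 pbw; LOI loss = 5.984 pbw; yield = 99.70%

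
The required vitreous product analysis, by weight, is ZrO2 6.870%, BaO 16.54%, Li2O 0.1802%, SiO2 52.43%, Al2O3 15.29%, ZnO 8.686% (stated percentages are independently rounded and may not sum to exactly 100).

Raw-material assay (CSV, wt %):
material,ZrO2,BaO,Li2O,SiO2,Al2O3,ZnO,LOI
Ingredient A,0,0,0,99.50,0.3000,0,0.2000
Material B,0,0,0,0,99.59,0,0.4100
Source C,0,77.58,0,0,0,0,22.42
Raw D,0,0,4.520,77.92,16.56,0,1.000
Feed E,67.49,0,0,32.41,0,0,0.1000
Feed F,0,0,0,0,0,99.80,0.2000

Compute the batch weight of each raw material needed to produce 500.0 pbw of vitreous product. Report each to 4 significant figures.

All internal work carries full float precision from start to finish. In-progress results are displayed, rounded to four significant digits, alongside each step; exactly one rounding lands on each reported figure. All derived quantities, which include the yield, totals, ignition loss, net glass mass, the six compositions, are re-derived at full float precision, exactly as printed in question or answer, from the weighed amounts per 500.0 pbw of glass.
Target oxide masses per 500.0 pbw vitreous product:
  ZrO2: 6.870% × 500.0 = 34.35 pbw
  BaO: 16.54% × 500.0 = 82.70 pbw
  Li2O: 0.1802% × 500.0 = 0.9010 pbw
  SiO2: 52.43% × 500.0 = 262.2 pbw
  Al2O3: 15.29% × 500.0 = 76.45 pbw
  ZnO: 8.686% × 500.0 = 43.43 pbw
Balance tally, oxide-wise, on the weights just shown, versus the basis set out (oxide sums agree with the targets once rounding is allowed for):
  ZrO2: 50.90·0.6749 = 34.35 pbw (target 34.35 pbw)
  BaO: 106.6·0.7758 = 82.70 pbw (target 82.70 pbw)
  Li2O: 19.93·0.04520 = 0.9008 pbw (target 0.9010 pbw)
  SiO2: 231.3·0.9950 + 19.93·0.7792 + 50.90·0.3241 = 262.2 pbw (target 262.2 pbw)
  Al2O3: 231.3·0.003000 + 72.75·0.9959 + 19.93·0.1656 = 76.45 pbw (target 76.45 pbw)
  ZnO: 43.52·0.9980 = 43.43 pbw (target 43.43 pbw)
Glass mass check: batch total minus LOI = 500.0 pbw (summing oxide targets gives 500.0 pbw; basis as stated: 500.0 pbw — deltas are rounding alone).
Whole-batch sum: Σ batch = 525.0 pbw; loss to ignition Σ batch·LOI = 25.00 pbw; as yield: glass ÷ batch → 95.24%.

Batch per 500.0 pbw vitreous product:
  Ingredient A: 231.3 pbw
  Material B: 72.75 pbw
  Source C: 106.6 pbw
  Raw D: 19.93 pbw
  Feed E: 50.90 pbw
  Feed F: 43.52 pbw
Total batch = 525.0 pbw; LOI loss = 25.00 pbw; yield = 95.24%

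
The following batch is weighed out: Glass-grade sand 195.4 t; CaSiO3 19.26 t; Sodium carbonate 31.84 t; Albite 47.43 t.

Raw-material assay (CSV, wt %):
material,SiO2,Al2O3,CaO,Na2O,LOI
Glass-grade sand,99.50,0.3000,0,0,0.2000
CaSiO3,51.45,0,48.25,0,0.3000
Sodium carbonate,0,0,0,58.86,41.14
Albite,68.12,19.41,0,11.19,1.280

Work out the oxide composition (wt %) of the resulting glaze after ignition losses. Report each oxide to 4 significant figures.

Glass mass = 279.8 t (batch 293.9 − LOI 14.15).
Composition: SiO2 84.58%, Al2O3 3.500%, CaO 3.322%, Na2O 8.596%

All internal work carries full precision from start to finish. Intermediates are printed rounded to four significant digits between the steps. Every reported number is rounded exactly once; derived quantities (the four compositions, totals, the yield, LOI, glass mass) are carried in full float precision starting from the weights per 279.8 t of glass as set out in the problem or the answer.
What the batch supplies per oxide:
  SiO2: 195.4·0.9950 + 19.26·0.5145 + 47.43·0.6812 = 236.6 t
  Al2O3: 195.4·0.003000 + 47.43·0.1941 = 9.792 t
  CaO: 19.26·0.4825 = 9.293 t
  Na2O: 31.84·0.5886 + 47.43·0.1119 = 24.05 t
LOI: 195.4·0.002000 + 19.26·0.003000 + 31.84·0.4114 + 47.43·0.01280 = 14.15 t
batch − LOI leaves glass = 293.9 − 14.15 = 279.8 t (the oxide masses sum to this)
wt % = 100 × oxide mass / glass mass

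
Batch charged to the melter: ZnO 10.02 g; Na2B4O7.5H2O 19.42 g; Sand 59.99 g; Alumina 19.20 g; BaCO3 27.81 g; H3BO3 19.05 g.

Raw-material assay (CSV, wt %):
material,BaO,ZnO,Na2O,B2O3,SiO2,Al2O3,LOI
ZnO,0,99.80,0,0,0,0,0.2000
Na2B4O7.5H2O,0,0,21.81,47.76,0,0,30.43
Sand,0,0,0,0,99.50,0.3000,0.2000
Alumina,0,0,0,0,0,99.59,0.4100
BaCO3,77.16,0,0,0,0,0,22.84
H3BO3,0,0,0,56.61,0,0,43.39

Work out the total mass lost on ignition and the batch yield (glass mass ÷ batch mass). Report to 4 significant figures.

Mid-chain values are displayed, rounded to 4 significant digits, at each printed step — each numeric step keeps full float precision through the solve. Each reported result is rounded only once. The derived quantities are recomputed from the batch weights per 134.7 g of glass at full precision (the yield, the six compositions, net glass mass, ignition loss, totals), exactly as printed in the question or the answer.
Ignition loss by material:
  ZnO: 10.02 × 0.002000 = 0.02004 g
  Na2B4O7.5H2O: 19.42 × 0.3043 = 5.910 g
  Sand: 59.99 × 0.002000 = 0.1200 g
  Alumina: 19.20 × 0.004100 = 0.07872 g
  BaCO3: 27.81 × 0.2284 = 6.352 g
  H3BO3: 19.05 × 0.4339 = 8.266 g
Total LOI = 20.75 g
Glass = batch − LOI = 155.5 − 20.75 = 134.7 g

LOI loss = 20.75 g; glass = 134.7 g; yield = 86.66%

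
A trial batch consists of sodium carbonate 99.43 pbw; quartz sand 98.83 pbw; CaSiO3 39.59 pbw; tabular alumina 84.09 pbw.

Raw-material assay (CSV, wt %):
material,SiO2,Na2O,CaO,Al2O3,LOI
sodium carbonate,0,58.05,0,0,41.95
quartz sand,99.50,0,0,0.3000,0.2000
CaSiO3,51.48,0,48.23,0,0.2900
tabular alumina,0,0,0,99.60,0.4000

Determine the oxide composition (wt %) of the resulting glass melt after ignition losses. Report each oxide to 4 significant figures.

All internal work keeps full float precision from first step to last. Values along the way are shown (rounded to 4 significant figures) as written. Every reported figure receives exactly one rounding — the derived quantities, which include LOI, the totals, four oxide percentages, net glass mass, the yield, are recomputed at full float precision, precisely as stated by the problem or the answer, starting from the weights at 279.6 pbw of glass.
What the batch supplies per oxide:
  SiO2: 98.83·0.9950 + 39.59·0.5148 = 118.7 pbw
  Na2O: 99.43·0.5805 = 57.72 pbw
  CaO: 39.59·0.4823 = 19.09 pbw
  Al2O3: 98.83·0.003000 + 84.09·0.9960 = 84.05 pbw
LOI: 99.43·0.4195 + 98.83·0.002000 + 39.59·0.002900 + 84.09·0.004000 = 42.36 pbw
The glass mass, total less LOI, = 321.9 − 42.36 = 279.6 pbw (equal to the oxide-mass sum)
wt % = oxide mass / glass mass × 100

Glass mass = 279.6 pbw (batch 321.9 − LOI 42.36).
Composition: SiO2 42.46%, Na2O 20.64%, CaO 6.830%, Al2O3 30.06%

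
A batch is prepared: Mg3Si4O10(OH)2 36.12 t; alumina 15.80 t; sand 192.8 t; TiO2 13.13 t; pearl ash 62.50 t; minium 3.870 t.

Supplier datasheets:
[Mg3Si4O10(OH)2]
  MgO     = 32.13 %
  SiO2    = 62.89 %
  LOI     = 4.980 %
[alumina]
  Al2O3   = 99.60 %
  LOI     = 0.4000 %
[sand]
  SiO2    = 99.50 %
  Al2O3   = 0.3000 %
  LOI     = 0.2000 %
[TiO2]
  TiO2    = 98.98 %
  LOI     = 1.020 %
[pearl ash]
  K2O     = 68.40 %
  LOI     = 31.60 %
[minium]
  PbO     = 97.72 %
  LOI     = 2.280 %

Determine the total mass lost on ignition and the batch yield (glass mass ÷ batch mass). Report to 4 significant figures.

LOI loss = 22.22 t; glass = 302.0 t; yield = 93.15%

Working values appear, rounded to 4 significant digits, when written out. The whole derivation runs at full precision at all times; each reported result is rounded once only — all derived quantities are rebuilt using the weight values for 302.0 t of glass in full float precision (net glass mass, LOI, totals, the six compositions, yield), exactly as shown in the problem or the answer.
Material-by-material LOI:
  Mg3Si4O10(OH)2: 36.12 × 0.04980 = 1.799 t
  alumina: 15.80 × 0.004000 = 0.06320 t
  sand: 192.8 × 0.002000 = 0.3856 t
  TiO2: 13.13 × 0.01020 = 0.1339 t
  pearl ash: 62.50 × 0.3160 = 19.75 t
  minium: 3.870 × 0.02280 = 0.08824 t
Total LOI = 22.22 t
Glass = batch − LOI = 324.2 − 22.22 = 302.0 t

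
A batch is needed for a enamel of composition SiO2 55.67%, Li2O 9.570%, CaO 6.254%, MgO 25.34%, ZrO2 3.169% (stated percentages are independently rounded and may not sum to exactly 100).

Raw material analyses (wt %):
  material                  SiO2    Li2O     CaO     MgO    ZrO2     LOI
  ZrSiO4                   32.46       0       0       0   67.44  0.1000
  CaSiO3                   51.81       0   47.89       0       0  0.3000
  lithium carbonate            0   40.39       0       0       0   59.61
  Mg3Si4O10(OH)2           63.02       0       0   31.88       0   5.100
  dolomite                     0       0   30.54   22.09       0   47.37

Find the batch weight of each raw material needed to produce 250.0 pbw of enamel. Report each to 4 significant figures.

All arithmetic keeps full float precision in all steps. The intermediate values are printed rounded to 4 significant digits within the worked lines; each reported number is rounded exactly once; the derived quantities are rebuilt starting from the weights per 250.0 pbw of glass at exact precision (net glass mass, ignition loss, the totals, the five compositions, the yield) as they appear in either problem or answer.
Oxide-by-oxide targets in 250.0 pbw enamel:
  SiO2: 55.67% × 250.0 = 139.2 pbw
  Li2O: 9.570% × 250.0 = 23.92 pbw
  CaO: 6.254% × 250.0 = 15.64 pbw
  MgO: 25.34% × 250.0 = 63.35 pbw
  ZrO2: 3.169% × 250.0 = 7.922 pbw
Balance tally, oxide-wise, using the reported weights, at the basis given (summed amounts equal target values modulo rounding of the values):
  SiO2: 11.75·0.3246 + 27.01·0.5181 + 192.6·0.6302 = 139.2 pbw (target 139.2 pbw)
  Li2O: 59.23·0.4039 = 23.92 pbw (target 23.92 pbw)
  CaO: 27.01·0.4789 + 8.842·0.3054 = 15.64 pbw (target 15.64 pbw)
  MgO: 192.6·0.3188 + 8.842·0.2209 = 63.35 pbw (target 63.35 pbw)
  ZrO2: 11.75·0.6744 = 7.924 pbw (target 7.922 pbw)
Glass-mass sanity pass: batch Σ − ignition loss = 250.0 pbw (summing oxide targets gives 250.0 pbw; with the basis standing at 250.0 pbw — deltas are rounding alone).
Adding the batch up: Σ batch = 299.4 pbw; LOI removed, Σ of batch·LOI: 49.41 pbw; as yield: glass ÷ batch → 83.50%.

Batch per 250.0 pbw enamel:
  ZrSiO4: 11.75 pbw
  CaSiO3: 27.01 pbw
  lithium carbonate: 59.23 pbw
  Mg3Si4O10(OH)2: 192.6 pbw
  dolomite: 8.842 pbw
Total batch = 299.4 pbw; LOI loss = 49.41 pbw; yield = 83.50%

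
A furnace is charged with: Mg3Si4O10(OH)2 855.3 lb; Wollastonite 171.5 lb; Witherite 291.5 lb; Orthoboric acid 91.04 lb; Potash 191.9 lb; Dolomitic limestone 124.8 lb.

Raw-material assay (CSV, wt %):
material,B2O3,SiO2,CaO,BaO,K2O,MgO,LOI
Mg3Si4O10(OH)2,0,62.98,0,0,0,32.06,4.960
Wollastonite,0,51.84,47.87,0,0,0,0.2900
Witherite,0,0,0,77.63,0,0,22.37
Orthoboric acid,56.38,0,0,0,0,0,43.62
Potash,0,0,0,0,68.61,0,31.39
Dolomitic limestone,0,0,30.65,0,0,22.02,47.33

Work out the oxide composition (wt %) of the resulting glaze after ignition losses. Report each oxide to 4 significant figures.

Values along the way are displayed with 4-significant-figure rounding across the worked steps; the working math carries exact precision through the solve. Exactly one rounding goes into every reported value; derived quantities (the yield, the six compositions, the totals, ignition loss, net glass mass) are re-derived starting from the weights per 1459 lb of glass at full float precision as given in problem or answer.
Mass of each oxide from the mix:
  B2O3: 91.04·0.5638 = 51.33 lb
  SiO2: 855.3·0.6298 + 171.5·0.5184 = 627.6 lb
  CaO: 171.5·0.4787 + 124.8·0.3065 = 120.3 lb
  BaO: 291.5·0.7763 = 226.3 lb
  K2O: 191.9·0.6861 = 131.7 lb
  MgO: 855.3·0.3206 + 124.8·0.2202 = 301.7 lb
LOI: 855.3·0.04960 + 171.5·0.002900 + 291.5·0.2237 + 91.04·0.4362 + 191.9·0.3139 + 124.8·0.4733 = 267.1 lb
batch − LOI leaves glass = 1726 − 267.1 = 1459 lb (consistent with Σ oxide mass)
wt %: oxide over glass, times 100

Glass mass = 1459 lb (batch 1726 − LOI 267.1).
Composition: B2O3 3.518%, SiO2 43.02%, CaO 8.249%, BaO 15.51%, K2O 9.025%, MgO 20.68%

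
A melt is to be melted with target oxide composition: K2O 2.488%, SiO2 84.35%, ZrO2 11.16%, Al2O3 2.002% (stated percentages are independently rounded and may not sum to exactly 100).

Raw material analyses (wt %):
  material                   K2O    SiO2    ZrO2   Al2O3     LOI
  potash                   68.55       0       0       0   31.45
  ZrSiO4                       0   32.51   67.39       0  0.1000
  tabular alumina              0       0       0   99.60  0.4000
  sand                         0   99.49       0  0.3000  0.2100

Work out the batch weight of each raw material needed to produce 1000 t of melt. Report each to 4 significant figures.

Every computation runs at full precision from start to finish — in-progress results appear, with 4-significant-digit rounding, in the working. Each reported figure undergoes a single rounding; the derived quantities, which include glass mass, four oxide percentages, yield, ignition loss, the totals, are re-derived at full float precision, as written in problem or answer, starting from the weights for 1000 t of glass.
Target masses of each oxide per 1000 t melt:
  K2O: 2.488% × 1000 = 24.88 t
  SiO2: 84.35% × 1000 = 843.5 t
  ZrO2: 11.16% × 1000 = 111.6 t
  Al2O3: 2.002% × 1000 = 20.02 t
A balance pass over the oxides, using the reported weights, relative to the basis at hand (summed amounts equal target values once rounding is allowed for):
  K2O: 36.29·0.6855 = 24.88 t (target 24.88 t)
  SiO2: 165.6·0.3251 + 793.7·0.9949 = 843.5 t (target 843.5 t)
  ZrO2: 165.6·0.6739 = 111.6 t (target 111.6 t)
  Al2O3: 17.71·0.9960 + 793.7·0.003000 = 20.02 t (target 20.02 t)
Glass-mass bookkeeping: the batch minus its LOI: 1000 t (targets for the oxides total 1000 t; against the stated basis, 1000 t — differing by rounding only).
Batch total: Σ batch = 1013 t; loss to ignition Σ batch·LOI = 13.32 t; yield: glass divided by total = 98.69%.

Batch per 1000 t melt:
  potash: 36.29 t
  ZrSiO4: 165.6 t
  tabular alumina: 17.71 t
  sand: 793.7 t
Total batch = 1013 t; LOI loss = 13.32 t; yield = 98.69%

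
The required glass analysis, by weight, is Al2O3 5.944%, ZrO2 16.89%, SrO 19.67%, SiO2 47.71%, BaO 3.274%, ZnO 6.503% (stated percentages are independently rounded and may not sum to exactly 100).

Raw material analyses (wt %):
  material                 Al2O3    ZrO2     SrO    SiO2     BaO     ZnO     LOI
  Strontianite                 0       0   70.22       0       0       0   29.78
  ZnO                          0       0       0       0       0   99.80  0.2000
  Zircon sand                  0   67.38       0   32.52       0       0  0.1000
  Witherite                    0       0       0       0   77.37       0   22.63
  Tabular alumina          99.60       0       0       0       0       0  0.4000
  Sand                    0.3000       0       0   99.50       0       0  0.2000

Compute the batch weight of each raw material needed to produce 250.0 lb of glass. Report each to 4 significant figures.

All internal work carries full precision at every stage — intermediates are displayed rounded to four significant digits across the worked steps. Each reported value undergoes a single rounding — all derived quantities (the six compositions, LOI, totals, glass mass, the yield) are rebuilt at exact precision from the weighed amounts at 250.0 lb of glass, as quoted within the problem or answer text.
Oxide mass targets, per 250.0 lb glass:
  Al2O3: 5.944% × 250.0 = 14.86 lb
  ZrO2: 16.89% × 250.0 = 42.22 lb
  SrO: 19.67% × 250.0 = 49.18 lb
  SiO2: 47.71% × 250.0 = 119.3 lb
  BaO: 3.274% × 250.0 = 8.185 lb
  ZnO: 6.503% × 250.0 = 16.26 lb
Balance tally, oxide-wise, per the reported batch figures, on the stated basis (every target is met by its sum exact up to rounding of places):
  Al2O3: 14.62·0.9960 + 99.39·0.003000 = 14.86 lb (target 14.86 lb)
  ZrO2: 62.67·0.6738 = 42.23 lb (target 42.22 lb)
  SrO: 70.03·0.7022 = 49.18 lb (target 49.18 lb)
  SiO2: 62.67·0.3252 + 99.39·0.9950 = 119.3 lb (target 119.3 lb)
  BaO: 10.58·0.7737 = 8.186 lb (target 8.185 lb)
  ZnO: 16.29·0.9980 = 16.26 lb (target 16.26 lb)
Auditing the glass mass value: batch total minus LOI = 250.0 lb (oxide target masses add up to 250.0 lb; the stated basis being 250.0 lb — gaps are rounding artifacts).
Whole-batch sum: Σ batch = 273.6 lb; LOI loss = Σ batch·LOI = 23.60 lb; as yield: glass ÷ batch → 91.37%.

Batch per 250.0 lb glass:
  Strontianite: 70.03 lb
  ZnO: 16.29 lb
  Zircon sand: 62.67 lb
  Witherite: 10.58 lb
  Tabular alumina: 14.62 lb
  Sand: 99.39 lb
Total batch = 273.6 lb; LOI loss = 23.60 lb; yield = 91.37%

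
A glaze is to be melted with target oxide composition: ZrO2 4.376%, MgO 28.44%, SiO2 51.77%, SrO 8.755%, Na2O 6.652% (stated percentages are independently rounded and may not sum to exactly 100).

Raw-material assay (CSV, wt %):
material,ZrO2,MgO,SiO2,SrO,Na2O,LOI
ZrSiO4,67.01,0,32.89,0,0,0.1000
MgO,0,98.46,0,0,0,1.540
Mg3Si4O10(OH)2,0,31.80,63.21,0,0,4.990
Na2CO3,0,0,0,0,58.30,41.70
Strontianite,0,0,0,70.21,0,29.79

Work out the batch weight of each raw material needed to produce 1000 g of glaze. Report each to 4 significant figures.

Batch per 1000 g glaze:
  ZrSiO4: 65.30 g
  MgO: 35.30 g
  Mg3Si4O10(OH)2: 785.0 g
  Na2CO3: 114.1 g
  Strontianite: 124.7 g
Total batch = 1124 g; LOI loss = 124.5 g; yield = 88.93%

Working values are printed, with 4-significant-figure rounding, as written — full precision is carried at every stage. A single rounding produces each reported value. Derived quantities, which include glass mass, totals, yield, ignition loss, the five compositions, are rebuilt at full float precision, as they appear in either problem or answer, starting from the weights at 1000 g of glass.
Oxide mass targets, per 1000 g glaze:
  ZrO2: 4.376% × 1000 = 43.76 g
  MgO: 28.44% × 1000 = 284.4 g
  SiO2: 51.77% × 1000 = 517.7 g
  SrO: 8.755% × 1000 = 87.55 g
  Na2O: 6.652% × 1000 = 66.52 g
Balance tally, oxide-wise, working from each reported weight, at the basis given (every target is met by its sum given rounding of the digits):
  ZrO2: 65.30·0.6701 = 43.76 g (target 43.76 g)
  MgO: 35.30·0.9846 + 785.0·0.3180 = 284.4 g (target 284.4 g)
  SiO2: 65.30·0.3289 + 785.0·0.6321 = 517.7 g (target 517.7 g)
  SrO: 124.7·0.7021 = 87.55 g (target 87.55 g)
  Na2O: 114.1·0.5830 = 66.52 g (target 66.52 g)
Glass-mass closure: total batch − LOI = 999.9 g (oxide target masses add up to 999.9 g; versus the stated basis of 1000 g — a pure rounding effect).
Batch grand total — Σ batch = 1124 g; LOI removed, Σ of batch·LOI: 124.5 g; yield: glass divided by total = 88.93%.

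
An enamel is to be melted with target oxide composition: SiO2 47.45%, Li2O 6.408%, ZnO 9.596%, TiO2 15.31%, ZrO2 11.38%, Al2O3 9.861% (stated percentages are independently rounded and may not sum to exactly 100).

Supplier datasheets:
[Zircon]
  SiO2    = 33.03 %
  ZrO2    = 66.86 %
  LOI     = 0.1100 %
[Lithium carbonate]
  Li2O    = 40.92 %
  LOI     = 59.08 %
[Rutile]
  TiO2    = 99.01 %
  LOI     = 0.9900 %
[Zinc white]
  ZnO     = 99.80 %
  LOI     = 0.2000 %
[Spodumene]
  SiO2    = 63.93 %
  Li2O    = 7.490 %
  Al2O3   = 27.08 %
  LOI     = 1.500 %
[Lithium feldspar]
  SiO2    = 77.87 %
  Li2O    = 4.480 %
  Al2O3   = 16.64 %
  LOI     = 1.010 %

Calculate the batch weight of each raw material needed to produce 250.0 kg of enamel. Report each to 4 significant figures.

The whole derivation runs at full precision at every stage; working values appear rounded to 4 significant digits alongside each step. A single rounding completes every reported value; the derived quantities, including LOI, the totals, yield, the six compositions, net glass mass, are re-derived starting from the weights per 250.0 kg of glass at full precision as written in the problem or answer text.
Per-oxide target masses for 250.0 kg enamel:
  SiO2: 47.45% × 250.0 = 118.6 kg
  Li2O: 6.408% × 250.0 = 16.02 kg
  ZnO: 9.596% × 250.0 = 23.99 kg
  TiO2: 15.31% × 250.0 = 38.28 kg
  ZrO2: 11.38% × 250.0 = 28.45 kg
  Al2O3: 9.861% × 250.0 = 24.65 kg
Verifying the oxide balance using the reported weights, under the basis named above (target by target, the sums agree exact up to rounding of places):
  SiO2: 42.55·0.3303 + 17.19·0.6393 + 120.2·0.7787 = 118.6 kg (target 118.6 kg)
  Li2O: 22.85·0.4092 + 17.19·0.07490 + 120.2·0.04480 = 16.02 kg (target 16.02 kg)
  ZnO: 24.04·0.9980 = 23.99 kg (target 23.99 kg)
  TiO2: 38.66·0.9901 = 38.28 kg (target 38.28 kg)
  ZrO2: 42.55·0.6686 = 28.45 kg (target 28.45 kg)
  Al2O3: 17.19·0.2708 + 120.2·0.1664 = 24.66 kg (target 24.65 kg)
Mass balance on the glass: batch total minus LOI = 250.0 kg (the targets, summed, come to 250.0 kg; against the stated basis, 250.0 kg — differing by rounding only).
Adding the batch up: Σ batch = 265.5 kg; the LOI term Σ batch·LOI equals 15.45 kg; glass ÷ batch gives a yield of 94.18%.

Batch per 250.0 kg enamel:
  Zircon: 42.55 kg
  Lithium carbonate: 22.85 kg
  Rutile: 38.66 kg
  Zinc white: 24.04 kg
  Spodumene: 17.19 kg
  Lithium feldspar: 120.2 kg
Total batch = 265.5 kg; LOI loss = 15.45 kg; yield = 94.18%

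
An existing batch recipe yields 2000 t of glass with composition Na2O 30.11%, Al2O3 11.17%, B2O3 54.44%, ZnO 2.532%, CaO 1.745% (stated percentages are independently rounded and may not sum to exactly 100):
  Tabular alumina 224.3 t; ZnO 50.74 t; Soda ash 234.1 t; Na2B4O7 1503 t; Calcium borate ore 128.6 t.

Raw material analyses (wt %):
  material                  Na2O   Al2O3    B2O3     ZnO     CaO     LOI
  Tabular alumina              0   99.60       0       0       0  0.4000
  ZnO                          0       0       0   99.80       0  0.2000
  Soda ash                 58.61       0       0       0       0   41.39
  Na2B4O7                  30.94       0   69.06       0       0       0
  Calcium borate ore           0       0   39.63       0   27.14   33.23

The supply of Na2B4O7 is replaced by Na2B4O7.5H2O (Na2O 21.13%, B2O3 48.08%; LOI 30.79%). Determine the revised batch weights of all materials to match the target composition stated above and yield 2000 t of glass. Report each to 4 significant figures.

Revised batch per 2000 t glass:
  Tabular alumina: 224.3 t
  ZnO: 50.74 t
  Soda ash: 249.3 t
  Na2B4O7.5H2O: 2159 t
  Calcium borate ore: 128.6 t
Total batch = 2812 t; LOI loss = 811.7 t

Values along the way appear rounded to 4 significant figures. Every computation runs at full float precision from first step to last. Exactly one rounding is applied to each reported result; the derived quantities are carried starting from the weights for 2000 t of glass at exact precision (the totals, glass mass, LOI, the yield, five oxide percentages) exactly as shown in problem or answer.
Target oxide masses per 2000 t glass:
  Na2O: 30.11% × 2000 = 602.2 t
  Al2O3: 11.17% × 2000 = 223.4 t
  B2O3: 54.44% × 2000 = 1089 t
  ZnO: 2.532% × 2000 = 50.64 t
  CaO: 1.745% × 2000 = 34.90 t
A balance pass over the oxides, on the weights just shown, versus the basis set out (sums match the target masses up to rounding of the answer):
  Na2O: 249.3·0.5861 + 2159·0.2113 = 602.3 t (target 602.2 t)
  Al2O3: 224.3·0.9960 = 223.4 t (target 223.4 t)
  B2O3: 2159·0.4808 + 128.6·0.3963 = 1089 t (target 1089 t)
  ZnO: 50.74·0.9980 = 50.64 t (target 50.64 t)
  CaO: 128.6·0.2714 = 34.90 t (target 34.90 t)
Consistency of the glass mass: batch total minus LOI = 2000 t (summing oxide targets gives 2000 t; basis as stated: 2000 t — a pure rounding effect).
Batch total: Σ batch = 2812 t; loss to ignition Σ batch·LOI = 811.7 t; yield = glass ÷ total batch = 71.13%.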